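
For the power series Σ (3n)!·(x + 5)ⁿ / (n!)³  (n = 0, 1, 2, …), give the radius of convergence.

Apply the ratio test: |a_{n+1}| / |a_n| = (3n+1)·(3n+2)·(3n+3)/(n+1)³, which tends to 27 as n → ∞.
Thus R = 1/(27) = 1/27.

R = 1/27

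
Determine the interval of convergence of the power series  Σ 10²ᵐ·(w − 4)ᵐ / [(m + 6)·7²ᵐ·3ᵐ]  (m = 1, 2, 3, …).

[253/100, 547/100)

The ratio of consecutive coefficients is [(m + 6)/((m+1) + 6)] · 100/(49·3) → 100/147.
Thus R = 1/(100/147) = 147/100.
Check w = 547/100: the terms behave like c/m; limit comparison with the harmonic series gives divergence.
Check w = 253/100: an alternating series whose terms decrease to 0 in absolute value, so it converges by the Leibniz criterion.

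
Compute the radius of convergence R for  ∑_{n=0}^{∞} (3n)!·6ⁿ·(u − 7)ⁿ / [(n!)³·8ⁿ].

Apply the ratio test: |a_{n+1}| / |a_n| = (3n+1)·(3n+2)·(3n+3)/(n+1)³ · 6/8, which tends to 81/4 as n → ∞.
Convergence for |u − 7| · 81/4 < 1, i.e. |u − 7| < 4/81. So R = 4/81.

R = 4/81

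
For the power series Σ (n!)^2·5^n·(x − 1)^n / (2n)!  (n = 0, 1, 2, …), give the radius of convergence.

R = 4/5

Ratio test: |a_{n+1}/a_n| = (n+1)²/[(2n+1)·(2n+2)] · 5 → 5/4 as n → ∞.
The series converges when 5/4 · |x − 1| < 1, giving R = 4/5.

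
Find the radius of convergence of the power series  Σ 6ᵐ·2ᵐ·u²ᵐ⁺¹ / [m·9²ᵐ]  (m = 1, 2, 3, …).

R = 3√3/2

By the ratio test, |a_{m+1}/a_m| = [m/(m+1)] · 6·2/81 → 4/27.
Since the exponent of u increases by 2 each term, convergence requires |u|² < 27/4, hence R = 3√3/2.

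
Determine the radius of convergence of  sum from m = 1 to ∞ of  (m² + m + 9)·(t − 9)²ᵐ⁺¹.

R = 1

The ratio of consecutive coefficients is ((m+1)² + (m+1) + 9)/(m² + m + 9) → 1.
Successive powers of (t − 9) differ by 2, so the series converges when |t − 9|² · 1 < 1, i.e. |t − 9| < √(1) = 1. So R = 1.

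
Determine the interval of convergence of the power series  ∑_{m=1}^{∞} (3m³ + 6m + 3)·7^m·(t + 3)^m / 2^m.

(-23/7, -19/7)

Ratio test: |a_{m+1}/a_m| = [(3(m+1)³ + 6(m+1) + 3)/(3m³ + 6m + 3)] · 7/2 → 7/2 as m → ∞.
Convergence for |t + 3| · 7/2 < 1, i.e. |t + 3| < 2/7. So R = 2/7.
Endpoint t = -19/7: the terms have absolute value of order m³, which does not tend to 0, so the series diverges by the divergence test.
When t = -23/7, the terms have absolute value of order m³, which does not tend to 0, so the series diverges by the divergence test.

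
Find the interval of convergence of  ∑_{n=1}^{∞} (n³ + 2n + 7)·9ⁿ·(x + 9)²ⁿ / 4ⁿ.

The ratio of consecutive coefficients is [((n+1)³ + 2(n+1) + 7)/(n³ + 2n + 7)] · 9/4 → 9/4.
Successive powers of (x + 9) differ by 2, so the series converges when |x + 9|² · 9/4 < 1, i.e. |x + 9| < √(4/9) = 2/3. So R = 2/3.
Endpoint x = -25/3: the terms do not tend to 0, so the series diverges.
When x = -29/3, the terms do not tend to 0, so the series diverges.

(-29/3, -25/3)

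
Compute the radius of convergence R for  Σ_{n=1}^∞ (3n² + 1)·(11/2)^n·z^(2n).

R = √22/11

By the ratio test, |a_{n+1}/a_n| = [(3(n+1)² + 1)/(3n² + 1)] · 11/2 → 11/2.
Writing y = z², the series in y has radius 2/11, so |z| < √(2/11) and R = √22/11.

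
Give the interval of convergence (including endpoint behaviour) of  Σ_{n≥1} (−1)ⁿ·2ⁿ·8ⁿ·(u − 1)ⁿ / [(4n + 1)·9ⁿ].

(7/16, 25/16]

The ratio of consecutive coefficients is [(4n + 1)/(4(n+1) + 1)] · 2·8/9 → 16/9.
Hence the series converges for |u − 1| < 1/(16/9) = 9/16, so the radius of convergence is 9/16.
When u = 25/16, an alternating series whose terms decrease to 0 in absolute value, so it converges by the Leibniz criterion.
Check u = 7/16: comparison with the harmonic series Σ 1/n shows the series diverges.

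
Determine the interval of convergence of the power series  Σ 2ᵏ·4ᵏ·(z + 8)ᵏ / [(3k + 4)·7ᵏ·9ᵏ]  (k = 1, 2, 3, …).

By the ratio test, |a_{k+1}/a_k| = [(3k + 4)/(3(k+1) + 4)] · 2·4/(7·9) → 8/63.
Convergence for |z + 8| · 8/63 < 1, i.e. |z + 8| < 63/8. So R = 63/8.
Endpoint z = -1/8: the terms are asymptotic to a nonzero constant times 1/k, so the series diverges by limit comparison with Σ 1/k.
When z = -127/8, the terms alternate in sign and decrease monotonically to 0 in absolute value (size ~ c/k), so the alternating series test gives convergence.

[-127/8, -1/8)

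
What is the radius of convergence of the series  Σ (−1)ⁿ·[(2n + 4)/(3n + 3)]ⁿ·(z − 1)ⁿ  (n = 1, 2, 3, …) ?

By the Cauchy root test, |a_n|^(1/n) = (2n + 4)/(3n + 3) → 2/3.
Thus R = 1/(2/3) = 3/2.

R = 3/2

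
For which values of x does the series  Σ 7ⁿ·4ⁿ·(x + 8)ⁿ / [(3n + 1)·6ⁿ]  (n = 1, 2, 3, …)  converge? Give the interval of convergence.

Apply the ratio test: |a_{n+1}| / |a_n| = [(3n + 1)/(3(n+1) + 1)] · 7·4/6, which tends to 14/3 as n → ∞.
Thus R = 1/(14/3) = 3/14.
At x = -109/14: comparison with the harmonic series Σ 1/n shows the series diverges.
Check x = -115/14: convergence follows from the alternating series test (terms decrease monotonically to 0).

[-115/14, -109/14)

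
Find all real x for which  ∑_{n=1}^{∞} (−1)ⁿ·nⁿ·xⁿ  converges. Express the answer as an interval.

{0}

By the Cauchy root test, |a_n|^(1/n) = n → ∞.
The root grows without bound, so R = 0 (convergence only at x = 0).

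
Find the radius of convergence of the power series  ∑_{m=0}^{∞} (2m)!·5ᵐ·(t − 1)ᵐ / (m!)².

R = 1/20

The ratio of consecutive coefficients is (2m+1)·(2m+2)/(m+1)² · 5 → 20.
Thus R = 1/(20) = 1/20.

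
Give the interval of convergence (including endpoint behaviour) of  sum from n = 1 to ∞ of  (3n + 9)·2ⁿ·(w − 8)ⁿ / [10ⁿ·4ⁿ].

(-12, 28)

Apply the ratio test: |a_{n+1}| / |a_n| = [(3(n+1) + 9)/(3n + 9)] · 2/(10·4), which tends to 1/20 as n → ∞.
Hence the series converges for |w − 8| < 1/(1/20) = 20, so the radius of convergence is 20.
At w = 28: the terms have absolute value of order n, which does not tend to 0, so the series diverges by the divergence test.
At w = -12: the n-th term does not approach 0; divergence by the term test.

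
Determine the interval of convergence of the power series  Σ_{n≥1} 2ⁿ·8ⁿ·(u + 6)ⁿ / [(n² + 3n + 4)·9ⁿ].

[-105/16, -87/16]

The ratio of consecutive coefficients is [(n² + 3n + 4)/((n+1)² + 3(n+1) + 4)] · 2·8/9 → 16/9.
Thus R = 1/(16/9) = 9/16.
Endpoint u = -87/16: absolute convergence follows by limit comparison with Σ 1/n².
When u = -105/16, the series is dominated by a constant times Σ 1/n², which converges (p = 2 > 1).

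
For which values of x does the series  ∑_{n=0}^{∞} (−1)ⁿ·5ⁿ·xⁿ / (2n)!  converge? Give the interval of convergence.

(−∞, ∞)

By the ratio test, |a_{n+1}/a_n| = 5 · 1/[(2n+1)·(2n+2)] → 0.
The limit is 0, so the series converges for all x; R = ∞.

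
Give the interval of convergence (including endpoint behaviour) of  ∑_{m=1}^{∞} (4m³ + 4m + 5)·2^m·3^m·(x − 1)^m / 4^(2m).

By the ratio test, |a_{m+1}/a_m| = [(4(m+1)³ + 4(m+1) + 5)/(4m³ + 4m + 5)] · 2·3/16 → 3/8.
Hence the series converges for |x − 1| < 1/(3/8) = 8/3, so the radius of convergence is 8/3.
Check x = 11/3: the m-th term does not approach 0; divergence by the term test.
When x = -5/3, the m-th term does not approach 0; divergence by the term test.

(-5/3, 11/3)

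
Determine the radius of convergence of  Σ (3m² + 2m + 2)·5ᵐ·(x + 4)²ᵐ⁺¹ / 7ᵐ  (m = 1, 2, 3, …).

Apply the ratio test: |a_{m+1}| / |a_m| = [(3(m+1)² + 2(m+1) + 2)/(3m² + 2m + 2)] · 5/7, which tends to 5/7 as m → ∞.
Since the exponent of (x + 4) increases by 2 each term, convergence requires |x + 4|² < 7/5, hence R = √35/5.

R = √35/5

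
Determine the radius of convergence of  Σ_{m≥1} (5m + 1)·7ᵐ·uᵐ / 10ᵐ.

The ratio of consecutive coefficients is [(5(m+1) + 1)/(5m + 1)] · 7/10 → 7/10.
Convergence for |u| · 7/10 < 1, i.e. |u| < 10/7. So R = 10/7.

R = 10/7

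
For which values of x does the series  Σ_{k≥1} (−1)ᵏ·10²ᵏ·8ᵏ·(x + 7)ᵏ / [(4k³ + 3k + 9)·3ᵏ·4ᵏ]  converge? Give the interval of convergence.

[-1403/200, -1397/200]

Apply the ratio test: |a_{k+1}| / |a_k| = [(4k³ + 3k + 9)/(4(k+1)³ + 3(k+1) + 9)] · 100·8/(3·4), which tends to 200/3 as k → ∞.
Thus R = 1/(200/3) = 3/200.
Check x = -1397/200: absolute convergence follows by limit comparison with Σ 1/k³.
When x = -1403/200, the terms are on the order of 1/k³, so the series converges absolutely by comparison with the p-series (p = 3 > 1).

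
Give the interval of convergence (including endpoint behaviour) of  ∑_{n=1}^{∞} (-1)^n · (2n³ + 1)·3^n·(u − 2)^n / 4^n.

(2/3, 10/3)

Apply the ratio test: |a_{n+1}| / |a_n| = [(2(n+1)³ + 1)/(2n³ + 1)] · 3/4, which tends to 3/4 as n → ∞.
Thus R = 1/(3/4) = 4/3.
At u = 10/3: the terms have absolute value of order n³, which does not tend to 0, so the series diverges by the divergence test.
When u = 2/3, the terms have absolute value of order n³, which does not tend to 0, so the series diverges by the divergence test.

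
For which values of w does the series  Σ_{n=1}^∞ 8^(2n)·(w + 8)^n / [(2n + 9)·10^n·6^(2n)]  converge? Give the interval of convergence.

[-109/8, -19/8)

By the ratio test, |a_{n+1}/a_n| = [(2n + 9)/(2(n+1) + 9)] · 64/(10·36) → 8/45.
Hence the series converges for |w + 8| < 1/(8/45) = 45/8, so the radius of convergence is 45/8.
Check w = -19/8: the terms behave like c/n; limit comparison with the harmonic series gives divergence.
Endpoint w = -109/8: the terms alternate in sign and decrease monotonically to 0 in absolute value (size ~ c/n), so the alternating series test gives convergence.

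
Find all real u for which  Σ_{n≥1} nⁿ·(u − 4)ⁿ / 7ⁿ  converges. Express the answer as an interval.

By the Cauchy root test, |a_n|^(1/n) = n/7 → ∞.
Since the n-th root of |a_n| is unbounded, the series converges only at u = 4; R = 0.

{4}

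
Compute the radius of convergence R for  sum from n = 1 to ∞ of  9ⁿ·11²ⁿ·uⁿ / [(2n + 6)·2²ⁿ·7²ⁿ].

The ratio of consecutive coefficients is [(2n + 6)/(2(n+1) + 6)] · 9·121/(4·49) → 1089/196.
Thus R = 1/(1089/196) = 196/1089.

R = 196/1089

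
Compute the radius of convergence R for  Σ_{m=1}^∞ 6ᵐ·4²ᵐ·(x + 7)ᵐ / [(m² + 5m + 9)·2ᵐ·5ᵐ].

R = 5/48

By the ratio test, |a_{m+1}/a_m| = [(m² + 5m + 9)/((m+1)² + 5(m+1) + 9)] · 6·16/(2·5) → 48/5.
Hence the series converges for |x + 7| < 1/(48/5) = 5/48, so the radius of convergence is 5/48.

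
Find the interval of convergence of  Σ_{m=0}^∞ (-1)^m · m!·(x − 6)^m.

Ratio test: |a_{m+1}/a_m| = (m+1) → ∞ as m → ∞.
Since the ratio → ∞, the series diverges for every x ≠ 6, and R = 0.

{6}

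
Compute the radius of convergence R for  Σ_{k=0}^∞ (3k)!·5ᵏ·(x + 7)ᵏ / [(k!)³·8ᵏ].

Ratio test: |a_{k+1}/a_k| = (3k+1)·(3k+2)·(3k+3)/(k+1)³ · 5/8 → 135/8 as k → ∞.
Hence the series converges for |x + 7| < 1/(135/8) = 8/135, so the radius of convergence is 8/135.

R = 8/135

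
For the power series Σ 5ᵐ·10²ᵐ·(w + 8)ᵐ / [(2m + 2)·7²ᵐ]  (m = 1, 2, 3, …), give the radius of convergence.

R = 49/500

Ratio test: |a_{m+1}/a_m| = [(2m + 2)/(2(m+1) + 2)] · 5·100/49 → 500/49 as m → ∞.
Hence the series converges for |w + 8| < 1/(500/49) = 49/500, so the radius of convergence is 49/500.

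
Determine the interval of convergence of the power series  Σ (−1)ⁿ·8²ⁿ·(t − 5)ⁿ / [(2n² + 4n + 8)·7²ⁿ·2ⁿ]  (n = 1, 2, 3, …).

[111/32, 209/32]

Ratio test: |a_{n+1}/a_n| = [(2n² + 4n + 8)/(2(n+1)² + 4(n+1) + 8)] · 64/(49·2) → 32/49 as n → ∞.
Convergence for |t − 5| · 32/49 < 1, i.e. |t − 5| < 49/32. So R = 49/32.
Endpoint t = 209/32: the terms are on the order of 1/n², so the series converges absolutely by comparison with the p-series (p = 2 > 1).
When t = 111/32, absolute convergence follows by limit comparison with Σ 1/n².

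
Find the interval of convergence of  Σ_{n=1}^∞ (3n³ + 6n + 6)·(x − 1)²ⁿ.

(0, 2)

The ratio of consecutive coefficients is (3(n+1)³ + 6(n+1) + 6)/(3n³ + 6n + 6) → 1.
Since the exponent of (x − 1) increases by 2 each term, convergence requires |x − 1|² < 1, hence R = 1.
When x = 2, the n-th term does not approach 0; divergence by the term test.
When x = 0, the n-th term does not approach 0; divergence by the term test.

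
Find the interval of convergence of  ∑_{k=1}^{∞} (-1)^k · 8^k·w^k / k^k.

By the Cauchy root test, |a_k|^(1/k) = 8/k → 0.
The limit is 0 for every w, so R = ∞.

(−∞, ∞)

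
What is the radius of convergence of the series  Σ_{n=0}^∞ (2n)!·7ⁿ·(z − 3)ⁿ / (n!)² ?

Apply the ratio test: |a_{n+1}| / |a_n| = (2n+1)·(2n+2)/(n+1)² · 7, which tends to 28 as n → ∞.
Thus R = 1/(28) = 1/28.

R = 1/28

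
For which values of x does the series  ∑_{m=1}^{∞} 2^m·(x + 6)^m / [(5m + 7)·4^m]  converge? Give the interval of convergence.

The ratio of consecutive coefficients is [(5m + 7)/(5(m+1) + 7)] · 2/4 → 1/2.
Thus R = 1/(1/2) = 2.
When x = -4, the terms behave like c/m; limit comparison with the harmonic series gives divergence.
Endpoint x = -8: an alternating series whose terms decrease to 0 in absolute value, so it converges by the Leibniz criterion.

[-8, -4)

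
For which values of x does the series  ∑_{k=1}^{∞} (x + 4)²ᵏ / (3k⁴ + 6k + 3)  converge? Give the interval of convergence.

Apply the ratio test: |a_{k+1}| / |a_k| = (3k⁴ + 6k + 3)/(3(k+1)⁴ + 6(k+1) + 3), which tends to 1 as k → ∞.
Since the exponent of (x + 4) increases by 2 each term, convergence requires |x + 4|² < 1, hence R = 1.
At x = -3: the series is dominated by a constant times Σ 1/k⁴, which converges (p = 4 > 1).
At x = -5: absolute convergence follows by limit comparison with Σ 1/k⁴.

[-5, -3]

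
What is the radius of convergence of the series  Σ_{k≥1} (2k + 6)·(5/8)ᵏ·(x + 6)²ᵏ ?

Apply the ratio test: |a_{k+1}| / |a_k| = [(2(k+1) + 6)/(2k + 6)] · 5/8, which tends to 5/8 as k → ∞.
Writing y = (x + 6)², the series in y has radius 8/5, so |x + 6| < √(8/5) and R = 2√10/5.

R = 2√10/5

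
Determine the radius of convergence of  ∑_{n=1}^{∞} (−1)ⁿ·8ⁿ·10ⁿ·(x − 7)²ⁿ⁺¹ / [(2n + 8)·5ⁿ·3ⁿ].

R = √3/4

Apply the ratio test: |a_{n+1}| / |a_n| = [(2n + 8)/(2(n+1) + 8)] · 8·10/(5·3), which tends to 16/3 as n → ∞.
Successive powers of (x − 7) differ by 2, so the series converges when |x − 7|² · 16/3 < 1, i.e. |x − 7| < √(3/16). So R = √3/4.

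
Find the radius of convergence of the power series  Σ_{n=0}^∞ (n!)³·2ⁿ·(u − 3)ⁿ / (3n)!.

R = 27/2

Apply the ratio test: |a_{n+1}| / |a_n| = (n+1)³/[(3n+1)·(3n+2)·(3n+3)] · 2, which tends to 2/27 as n → ∞.
The series converges when 2/27 · |u − 3| < 1, giving R = 27/2.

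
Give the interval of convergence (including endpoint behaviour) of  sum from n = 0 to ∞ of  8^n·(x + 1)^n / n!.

The ratio of consecutive coefficients is 8 · 1/(n+1) → 0.
The ratio tends to 0 regardless of x, hence R = ∞.

(−∞, ∞)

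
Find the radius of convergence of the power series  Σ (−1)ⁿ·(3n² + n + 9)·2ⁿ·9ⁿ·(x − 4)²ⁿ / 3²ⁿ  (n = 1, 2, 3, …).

By the ratio test, |a_{n+1}/a_n| = [(3(n+1)² + (n+1) + 9)/(3n² + n + 9)] · 2·9/9 → 2.
Successive powers of (x − 4) differ by 2, so the series converges when |x − 4|² · 2 < 1, i.e. |x − 4| < √(1/2). So R = √2/2.

R = √2/2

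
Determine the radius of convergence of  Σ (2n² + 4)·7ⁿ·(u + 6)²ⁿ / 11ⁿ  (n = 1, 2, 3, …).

The ratio of consecutive coefficients is [(2(n+1)² + 4)/(2n² + 4)] · 7/11 → 7/11.
Since the exponent of (u + 6) increases by 2 each term, convergence requires |u + 6|² < 11/7, hence R = √77/7.

R = √77/7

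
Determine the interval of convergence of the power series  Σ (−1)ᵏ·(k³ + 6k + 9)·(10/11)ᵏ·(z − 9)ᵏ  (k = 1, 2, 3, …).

Apply the ratio test: |a_{k+1}| / |a_k| = [((k+1)³ + 6(k+1) + 9)/(k³ + 6k + 9)] · 10/11, which tends to 10/11 as k → ∞.
Hence the series converges for |z − 9| < 1/(10/11) = 11/10, so the radius of convergence is 11/10.
Endpoint z = 101/10: the terms do not tend to 0, so the series diverges.
Endpoint z = 79/10: the terms have absolute value of order k³, which does not tend to 0, so the series diverges by the divergence test.

(79/10, 101/10)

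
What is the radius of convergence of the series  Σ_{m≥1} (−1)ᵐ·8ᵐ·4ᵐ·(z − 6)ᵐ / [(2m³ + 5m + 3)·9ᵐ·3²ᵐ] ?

R = 81/32

The ratio of consecutive coefficients is [(2m³ + 5m + 3)/(2(m+1)³ + 5(m+1) + 3)] · 8·4/(9·9) → 32/81.
Hence the series converges for |z − 6| < 1/(32/81) = 81/32, so the radius of convergence is 81/32.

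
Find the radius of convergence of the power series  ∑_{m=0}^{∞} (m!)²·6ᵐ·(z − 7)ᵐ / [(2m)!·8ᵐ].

By the ratio test, |a_{m+1}/a_m| = (m+1)²/[(2m+1)·(2m+2)] · 6/8 → 3/16.
Hence the series converges for |z − 7| < 1/(3/16) = 16/3, so the radius of convergence is 16/3.

R = 16/3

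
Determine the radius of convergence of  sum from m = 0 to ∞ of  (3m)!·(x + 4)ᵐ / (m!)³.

The ratio of consecutive coefficients is (3m+1)·(3m+2)·(3m+3)/(m+1)³ → 27.
Thus R = 1/(27) = 1/27.

R = 1/27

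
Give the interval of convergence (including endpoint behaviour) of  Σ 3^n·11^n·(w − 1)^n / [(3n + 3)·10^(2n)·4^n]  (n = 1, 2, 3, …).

[-367/33, 433/33)

By the ratio test, |a_{n+1}/a_n| = [(3n + 3)/(3(n+1) + 3)] · 3·11/(100·4) → 33/400.
Convergence for |w − 1| · 33/400 < 1, i.e. |w − 1| < 400/33. So R = 400/33.
Endpoint w = 433/33: the terms behave like c/n; limit comparison with the harmonic series gives divergence.
Check w = -367/33: the terms alternate in sign and decrease monotonically to 0 in absolute value (size ~ c/n), so the alternating series test gives convergence.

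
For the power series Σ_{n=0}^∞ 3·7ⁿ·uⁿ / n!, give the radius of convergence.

By the ratio test, |a_{n+1}/a_n| = 3/3 · 7 · 1/(n+1) → 0.
The ratio tends to 0 regardless of u, hence R = ∞.

R = ∞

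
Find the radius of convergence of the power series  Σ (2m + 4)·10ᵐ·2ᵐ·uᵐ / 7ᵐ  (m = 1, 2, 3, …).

R = 7/20

By the ratio test, |a_{m+1}/a_m| = [(2(m+1) + 4)/(2m + 4)] · 10·2/7 → 20/7.
The series converges when 20/7 · |u| < 1, giving R = 7/20.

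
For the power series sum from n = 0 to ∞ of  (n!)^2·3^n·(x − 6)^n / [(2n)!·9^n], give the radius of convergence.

The ratio of consecutive coefficients is (n+1)²/[(2n+1)·(2n+2)] · 3/9 → 1/12.
Thus R = 1/(1/12) = 12.

R = 12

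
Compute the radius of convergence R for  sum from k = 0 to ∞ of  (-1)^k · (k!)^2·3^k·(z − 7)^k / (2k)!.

Ratio test: |a_{k+1}/a_k| = (k+1)²/[(2k+1)·(2k+2)] · 3 → 3/4 as k → ∞.
Thus R = 1/(3/4) = 4/3.

R = 4/3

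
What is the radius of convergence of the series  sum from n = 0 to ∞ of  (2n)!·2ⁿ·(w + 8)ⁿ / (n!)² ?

The ratio of consecutive coefficients is (2n+1)·(2n+2)/(n+1)² · 2 → 8.
Thus R = 1/(8) = 1/8.

R = 1/8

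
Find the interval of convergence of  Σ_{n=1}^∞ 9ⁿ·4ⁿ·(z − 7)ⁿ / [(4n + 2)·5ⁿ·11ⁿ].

By the ratio test, |a_{n+1}/a_n| = [(4n + 2)/(4(n+1) + 2)] · 9·4/(5·11) → 36/55.
Thus R = 1/(36/55) = 55/36.
At z = 307/36: comparison with the harmonic series Σ 1/n shows the series diverges.
When z = 197/36, an alternating series whose terms decrease to 0 in absolute value, so it converges by the Leibniz criterion.

[197/36, 307/36)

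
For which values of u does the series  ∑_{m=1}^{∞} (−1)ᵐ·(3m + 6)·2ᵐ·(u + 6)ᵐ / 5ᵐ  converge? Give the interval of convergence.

Apply the ratio test: |a_{m+1}| / |a_m| = [(3(m+1) + 6)/(3m + 6)] · 2/5, which tends to 2/5 as m → ∞.
Thus R = 1/(2/5) = 5/2.
At u = -7/2: the terms have absolute value of order m, which does not tend to 0, so the series diverges by the divergence test.
At u = -17/2: the m-th term does not approach 0; divergence by the term test.

(-17/2, -7/2)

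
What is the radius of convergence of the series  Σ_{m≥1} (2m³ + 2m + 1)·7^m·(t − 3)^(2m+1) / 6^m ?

R = √42/7

Ratio test: |a_{m+1}/a_m| = [(2(m+1)³ + 2(m+1) + 1)/(2m³ + 2m + 1)] · 7/6 → 7/6 as m → ∞.
Writing y = (t − 3)², the series in y has radius 6/7, so |t − 3| < √(6/7) and R = √42/7.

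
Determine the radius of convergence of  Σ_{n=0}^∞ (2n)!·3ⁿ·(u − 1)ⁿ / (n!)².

By the ratio test, |a_{n+1}/a_n| = (2n+1)·(2n+2)/(n+1)² · 3 → 12.
Convergence for |u − 1| · 12 < 1, i.e. |u − 1| < 1/12. So R = 1/12.

R = 1/12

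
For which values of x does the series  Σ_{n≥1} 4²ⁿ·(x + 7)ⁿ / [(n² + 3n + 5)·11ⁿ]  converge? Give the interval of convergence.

Ratio test: |a_{n+1}/a_n| = [(n² + 3n + 5)/((n+1)² + 3(n+1) + 5)] · 16/11 → 16/11 as n → ∞.
Hence the series converges for |x + 7| < 1/(16/11) = 11/16, so the radius of convergence is 11/16.
When x = -101/16, the series is dominated by a constant times Σ 1/n², which converges (p = 2 > 1).
When x = -123/16, absolute convergence follows by limit comparison with Σ 1/n².

[-123/16, -101/16]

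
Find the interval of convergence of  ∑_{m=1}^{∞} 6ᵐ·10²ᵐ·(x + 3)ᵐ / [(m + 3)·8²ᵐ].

The ratio of consecutive coefficients is [(m + 3)/((m+1) + 3)] · 6·100/64 → 75/8.
Convergence for |x + 3| · 75/8 < 1, i.e. |x + 3| < 8/75. So R = 8/75.
When x = -217/75, the terms are asymptotic to a nonzero constant times 1/m, so the series diverges by limit comparison with Σ 1/m.
Check x = -233/75: an alternating series whose terms decrease to 0 in absolute value, so it converges by the Leibniz criterion.

[-233/75, -217/75)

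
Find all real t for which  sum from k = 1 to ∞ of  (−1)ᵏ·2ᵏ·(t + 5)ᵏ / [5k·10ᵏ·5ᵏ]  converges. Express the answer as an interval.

(-30, 20]

The ratio of consecutive coefficients is [5k/5(k+1)] · 2/(10·5) → 1/25.
The series converges when 1/25 · |t + 5| < 1, giving R = 25.
Check t = 20: the terms alternate in sign and decrease monotonically to 0 in absolute value (size ~ c/k), so the alternating series test gives convergence.
Check t = -30: the terms behave like c/k; limit comparison with the harmonic series gives divergence.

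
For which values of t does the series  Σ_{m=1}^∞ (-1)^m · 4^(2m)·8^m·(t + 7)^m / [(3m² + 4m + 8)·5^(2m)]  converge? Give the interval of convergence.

[-921/128, -871/128]

Apply the ratio test: |a_{m+1}| / |a_m| = [(3m² + 4m + 8)/(3(m+1)² + 4(m+1) + 8)] · 16·8/25, which tends to 128/25 as m → ∞.
Hence the series converges for |t + 7| < 1/(128/25) = 25/128, so the radius of convergence is 25/128.
Endpoint t = -871/128: the terms are on the order of 1/m², so the series converges absolutely by comparison with the p-series (p = 2 > 1).
Check t = -921/128: the terms are on the order of 1/m², so the series converges absolutely by comparison with the p-series (p = 2 > 1).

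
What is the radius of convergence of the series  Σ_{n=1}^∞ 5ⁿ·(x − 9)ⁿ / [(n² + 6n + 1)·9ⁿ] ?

Apply the ratio test: |a_{n+1}| / |a_n| = [(n² + 6n + 1)/((n+1)² + 6(n+1) + 1)] · 5/9, which tends to 5/9 as n → ∞.
The series converges when 5/9 · |x − 9| < 1, giving R = 9/5.

R = 9/5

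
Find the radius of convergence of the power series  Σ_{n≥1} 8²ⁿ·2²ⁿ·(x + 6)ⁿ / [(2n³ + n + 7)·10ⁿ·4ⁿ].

R = 5/32

Ratio test: |a_{n+1}/a_n| = [(2n³ + n + 7)/(2(n+1)³ + (n+1) + 7)] · 64·4/(10·4) → 32/5 as n → ∞.
Convergence for |x + 6| · 32/5 < 1, i.e. |x + 6| < 5/32. So R = 5/32.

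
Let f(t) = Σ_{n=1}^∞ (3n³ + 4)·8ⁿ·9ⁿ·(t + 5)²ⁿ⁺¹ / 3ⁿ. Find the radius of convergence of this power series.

R = √6/12

Ratio test: |a_{n+1}/a_n| = [(3(n+1)³ + 4)/(3n³ + 4)] · 8·9/3 → 24 as n → ∞.
Since the exponent of (t + 5) increases by 2 each term, convergence requires |t + 5|² < 1/24, hence R = √6/12.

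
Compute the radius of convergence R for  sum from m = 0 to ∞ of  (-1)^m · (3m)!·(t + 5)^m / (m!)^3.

By the ratio test, |a_{m+1}/a_m| = (3m+1)·(3m+2)·(3m+3)/(m+1)³ → 27.
Convergence for |t + 5| · 27 < 1, i.e. |t + 5| < 1/27. So R = 1/27.

R = 1/27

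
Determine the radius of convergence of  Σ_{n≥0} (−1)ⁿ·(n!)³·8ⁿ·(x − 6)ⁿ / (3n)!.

The ratio of consecutive coefficients is (n+1)³/[(3n+1)·(3n+2)·(3n+3)] · 8 → 8/27.
Hence the series converges for |x − 6| < 1/(8/27) = 27/8, so the radius of convergence is 27/8.

R = 27/8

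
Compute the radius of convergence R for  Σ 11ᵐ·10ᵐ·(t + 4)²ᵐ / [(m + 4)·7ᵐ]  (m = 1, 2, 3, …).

Apply the ratio test: |a_{m+1}| / |a_m| = [(m + 4)/((m+1) + 4)] · 11·10/7, which tends to 110/7 as m → ∞.
Successive powers of (t + 4) differ by 2, so the series converges when |t + 4|² · 110/7 < 1, i.e. |t + 4| < √(7/110). So R = √770/110.

R = √770/110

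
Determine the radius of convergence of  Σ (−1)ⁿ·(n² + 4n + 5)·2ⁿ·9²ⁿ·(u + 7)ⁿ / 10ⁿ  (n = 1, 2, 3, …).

R = 5/81

Ratio test: |a_{n+1}/a_n| = [((n+1)² + 4(n+1) + 5)/(n² + 4n + 5)] · 2·81/10 → 81/5 as n → ∞.
Hence the series converges for |u + 7| < 1/(81/5) = 5/81, so the radius of convergence is 5/81.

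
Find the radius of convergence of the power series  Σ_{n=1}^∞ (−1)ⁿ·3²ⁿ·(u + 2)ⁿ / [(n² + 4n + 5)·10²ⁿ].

R = 100/9

Apply the ratio test: |a_{n+1}| / |a_n| = [(n² + 4n + 5)/((n+1)² + 4(n+1) + 5)] · 9/100, which tends to 9/100 as n → ∞.
Convergence for |u + 2| · 9/100 < 1, i.e. |u + 2| < 100/9. So R = 100/9.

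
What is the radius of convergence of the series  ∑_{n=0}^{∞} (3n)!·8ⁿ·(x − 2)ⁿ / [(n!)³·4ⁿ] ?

R = 1/54

Apply the ratio test: |a_{n+1}| / |a_n| = (3n+1)·(3n+2)·(3n+3)/(n+1)³ · 8/4, which tends to 54 as n → ∞.
The series converges when 54 · |x − 2| < 1, giving R = 1/54.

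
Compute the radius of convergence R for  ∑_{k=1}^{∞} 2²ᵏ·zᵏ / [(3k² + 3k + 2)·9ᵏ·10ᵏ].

By the ratio test, |a_{k+1}/a_k| = [(3k² + 3k + 2)/(3(k+1)² + 3(k+1) + 2)] · 4/(9·10) → 2/45.
Hence the series converges for |z| < 1/(2/45) = 45/2, so the radius of convergence is 45/2.

R = 45/2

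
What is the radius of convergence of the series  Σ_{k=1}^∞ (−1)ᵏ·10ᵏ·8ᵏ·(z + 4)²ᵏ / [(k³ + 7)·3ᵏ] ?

The ratio of consecutive coefficients is [(k³ + 7)/((k+1)³ + 7)] · 10·8/3 → 80/3.
Writing y = (z + 4)², the series in y has radius 3/80, so |z + 4| < √(3/80) and R = √15/20.

R = √15/20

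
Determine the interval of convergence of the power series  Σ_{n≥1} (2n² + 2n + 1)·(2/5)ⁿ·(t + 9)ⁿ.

Ratio test: |a_{n+1}/a_n| = [(2(n+1)² + 2(n+1) + 1)/(2n² + 2n + 1)] · 2/5 → 2/5 as n → ∞.
Hence the series converges for |t + 9| < 1/(2/5) = 5/2, so the radius of convergence is 5/2.
Check t = -13/2: the terms have absolute value of order n², which does not tend to 0, so the series diverges by the divergence test.
Endpoint t = -23/2: the terms do not tend to 0, so the series diverges.

(-23/2, -13/2)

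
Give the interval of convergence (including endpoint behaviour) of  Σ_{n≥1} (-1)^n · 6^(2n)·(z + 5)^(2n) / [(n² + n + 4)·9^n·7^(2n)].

The ratio of consecutive coefficients is [(n² + n + 4)/((n+1)² + (n+1) + 4)] · 36/(9·49) → 4/49.
Successive powers of (z + 5) differ by 2, so the series converges when |z + 5|² · 4/49 < 1, i.e. |z + 5| < √(49/4) = 7/2. So R = 7/2.
Check z = -3/2: the terms are on the order of 1/n², so the series converges absolutely by comparison with the p-series (p = 2 > 1).
Check z = -17/2: absolute convergence follows by limit comparison with Σ 1/n².

[-17/2, -3/2]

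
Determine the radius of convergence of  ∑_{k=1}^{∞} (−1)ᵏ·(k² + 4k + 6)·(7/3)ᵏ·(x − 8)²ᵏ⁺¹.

R = √21/7

The ratio of consecutive coefficients is [((k+1)² + 4(k+1) + 6)/(k² + 4k + 6)] · 7/3 → 7/3.
Writing y = (x − 8)², the series in y has radius 3/7, so |x − 8| < √(3/7) and R = √21/7.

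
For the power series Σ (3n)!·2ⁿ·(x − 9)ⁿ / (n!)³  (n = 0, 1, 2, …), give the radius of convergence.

Ratio test: |a_{n+1}/a_n| = (3n+1)·(3n+2)·(3n+3)/(n+1)³ · 2 → 54 as n → ∞.
Hence the series converges for |x − 9| < 1/(54) = 1/54, so the radius of convergence is 1/54.

R = 1/54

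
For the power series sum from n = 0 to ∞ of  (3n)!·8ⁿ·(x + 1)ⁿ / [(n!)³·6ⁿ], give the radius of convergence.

By the ratio test, |a_{n+1}/a_n| = (3n+1)·(3n+2)·(3n+3)/(n+1)³ · 8/6 → 36.
Hence the series converges for |x + 1| < 1/(36) = 1/36, so the radius of convergence is 1/36.

R = 1/36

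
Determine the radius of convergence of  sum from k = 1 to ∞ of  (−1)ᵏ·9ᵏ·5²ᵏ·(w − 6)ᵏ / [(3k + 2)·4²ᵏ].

The ratio of consecutive coefficients is [(3k + 2)/(3(k+1) + 2)] · 9·25/16 → 225/16.
The series converges when 225/16 · |w − 6| < 1, giving R = 16/225.

R = 16/225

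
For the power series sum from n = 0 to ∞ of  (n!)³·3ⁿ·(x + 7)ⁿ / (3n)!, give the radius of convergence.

Apply the ratio test: |a_{n+1}| / |a_n| = (n+1)³/[(3n+1)·(3n+2)·(3n+3)] · 3, which tends to 1/9 as n → ∞.
Thus R = 1/(1/9) = 9.

R = 9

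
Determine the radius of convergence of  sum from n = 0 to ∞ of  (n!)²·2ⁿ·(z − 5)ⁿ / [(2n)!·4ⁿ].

R = 8

The ratio of consecutive coefficients is (n+1)²/[(2n+1)·(2n+2)] · 2/4 → 1/8.
Convergence for |z − 5| · 1/8 < 1, i.e. |z − 5| < 8. So R = 8.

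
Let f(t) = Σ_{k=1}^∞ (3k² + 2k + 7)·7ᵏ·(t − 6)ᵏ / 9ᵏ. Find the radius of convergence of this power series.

Ratio test: |a_{k+1}/a_k| = [(3(k+1)² + 2(k+1) + 7)/(3k² + 2k + 7)] · 7/9 → 7/9 as k → ∞.
Hence the series converges for |t − 6| < 1/(7/9) = 9/7, so the radius of convergence is 9/7.

R = 9/7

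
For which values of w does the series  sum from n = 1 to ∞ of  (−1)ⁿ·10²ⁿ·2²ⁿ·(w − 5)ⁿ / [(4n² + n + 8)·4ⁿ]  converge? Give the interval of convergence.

[499/100, 501/100]

Apply the ratio test: |a_{n+1}| / |a_n| = [(4n² + n + 8)/(4(n+1)² + (n+1) + 8)] · 100·4/4, which tends to 100 as n → ∞.
Convergence for |w − 5| · 100 < 1, i.e. |w − 5| < 1/100. So R = 1/100.
When w = 501/100, the series is dominated by a constant times Σ 1/n², which converges (p = 2 > 1).
At w = 499/100: the series is dominated by a constant times Σ 1/n², which converges (p = 2 > 1).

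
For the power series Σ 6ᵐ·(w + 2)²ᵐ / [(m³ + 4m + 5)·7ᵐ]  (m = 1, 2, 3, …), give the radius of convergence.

R = √42/6

The ratio of consecutive coefficients is [(m³ + 4m + 5)/((m+1)³ + 4(m+1) + 5)] · 6/7 → 6/7.
Since the exponent of (w + 2) increases by 2 each term, convergence requires |w + 2|² < 7/6, hence R = √42/6.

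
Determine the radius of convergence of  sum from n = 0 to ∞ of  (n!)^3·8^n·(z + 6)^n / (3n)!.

By the ratio test, |a_{n+1}/a_n| = (n+1)³/[(3n+1)·(3n+2)·(3n+3)] · 8 → 8/27.
The series converges when 8/27 · |z + 6| < 1, giving R = 27/8.

R = 27/8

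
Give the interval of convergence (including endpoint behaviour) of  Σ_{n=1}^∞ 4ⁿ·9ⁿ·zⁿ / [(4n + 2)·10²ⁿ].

[-25/9, 25/9)

The ratio of consecutive coefficients is [(4n + 2)/(4(n+1) + 2)] · 4·9/100 → 9/25.
Thus R = 1/(9/25) = 25/9.
At z = 25/9: comparison with the harmonic series Σ 1/n shows the series diverges.
Check z = -25/9: an alternating series whose terms decrease to 0 in absolute value, so it converges by the Leibniz criterion.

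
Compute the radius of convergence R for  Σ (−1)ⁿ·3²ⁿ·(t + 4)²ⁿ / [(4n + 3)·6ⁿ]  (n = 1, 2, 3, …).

R = √6/3

The ratio of consecutive coefficients is [(4n + 3)/(4(n+1) + 3)] · 9/6 → 3/2.
Writing y = (t + 4)², the series in y has radius 2/3, so |t + 4| < √(2/3) and R = √6/3.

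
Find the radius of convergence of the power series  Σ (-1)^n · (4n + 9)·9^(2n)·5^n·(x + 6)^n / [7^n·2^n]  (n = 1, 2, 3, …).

R = 14/405

Ratio test: |a_{n+1}/a_n| = [(4(n+1) + 9)/(4n + 9)] · 81·5/(7·2) → 405/14 as n → ∞.
The series converges when 405/14 · |x + 6| < 1, giving R = 14/405.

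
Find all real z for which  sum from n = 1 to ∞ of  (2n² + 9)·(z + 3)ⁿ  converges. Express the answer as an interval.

(-4, -2)

By the ratio test, |a_{n+1}/a_n| = (2(n+1)² + 9)/(2n² + 9) → 1.
Convergence for |z + 3| < 1, so R = 1.
When z = -2, the terms have absolute value of order n², which does not tend to 0, so the series diverges by the divergence test.
Endpoint z = -4: the terms do not tend to 0, so the series diverges.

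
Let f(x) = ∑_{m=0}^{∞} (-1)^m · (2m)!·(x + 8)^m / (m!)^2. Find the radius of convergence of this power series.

R = 1/4

Ratio test: |a_{m+1}/a_m| = (2m+1)·(2m+2)/(m+1)² → 4 as m → ∞.
Thus R = 1/(4) = 1/4.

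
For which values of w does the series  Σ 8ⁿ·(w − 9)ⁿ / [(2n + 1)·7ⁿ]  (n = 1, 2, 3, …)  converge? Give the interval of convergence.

[65/8, 79/8)

By the ratio test, |a_{n+1}/a_n| = [(2n + 1)/(2(n+1) + 1)] · 8/7 → 8/7.
Thus R = 1/(8/7) = 7/8.
Check w = 79/8: the terms are asymptotic to a nonzero constant times 1/n, so the series diverges by limit comparison with Σ 1/n.
At w = 65/8: an alternating series whose terms decrease to 0 in absolute value, so it converges by the Leibniz criterion.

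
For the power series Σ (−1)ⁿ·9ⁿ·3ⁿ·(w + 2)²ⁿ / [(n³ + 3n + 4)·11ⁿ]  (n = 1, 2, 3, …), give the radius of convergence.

Ratio test: |a_{n+1}/a_n| = [(n³ + 3n + 4)/((n+1)³ + 3(n+1) + 4)] · 9·3/11 → 27/11 as n → ∞.
Successive powers of (w + 2) differ by 2, so the series converges when |w + 2|² · 27/11 < 1, i.e. |w + 2| < √(11/27). So R = √33/9.

R = √33/9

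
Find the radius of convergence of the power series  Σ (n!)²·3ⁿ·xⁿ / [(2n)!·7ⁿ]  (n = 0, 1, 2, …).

R = 28/3

The ratio of consecutive coefficients is (n+1)²/[(2n+1)·(2n+2)] · 3/7 → 3/28.
The series converges when 3/28 · |x| < 1, giving R = 28/3.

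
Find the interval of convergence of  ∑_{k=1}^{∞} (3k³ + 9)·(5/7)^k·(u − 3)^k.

(8/5, 22/5)

Apply the ratio test: |a_{k+1}| / |a_k| = [(3(k+1)³ + 9)/(3k³ + 9)] · 5/7, which tends to 5/7 as k → ∞.
Thus R = 1/(5/7) = 7/5.
When u = 22/5, the terms do not tend to 0, so the series diverges.
Check u = 8/5: the k-th term does not approach 0; divergence by the term test.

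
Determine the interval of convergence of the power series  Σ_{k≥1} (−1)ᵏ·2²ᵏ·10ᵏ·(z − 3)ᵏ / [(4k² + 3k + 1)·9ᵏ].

[111/40, 129/40]

The ratio of consecutive coefficients is [(4k² + 3k + 1)/(4(k+1)² + 3(k+1) + 1)] · 4·10/9 → 40/9.
Hence the series converges for |z − 3| < 1/(40/9) = 9/40, so the radius of convergence is 9/40.
Check z = 129/40: the series is dominated by a constant times Σ 1/k², which converges (p = 2 > 1).
When z = 111/40, absolute convergence follows by limit comparison with Σ 1/k².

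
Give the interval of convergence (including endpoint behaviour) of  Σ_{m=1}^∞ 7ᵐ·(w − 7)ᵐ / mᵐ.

By the Cauchy root test, |a_m|^(1/m) = 7/m → 0.
Since the m-th root of |a_m| tends to 0, the series converges for all real w; R = ∞.

(−∞, ∞)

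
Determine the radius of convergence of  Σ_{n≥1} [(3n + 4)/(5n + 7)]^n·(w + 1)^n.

Applying the root test, |a_n|^(1/n) = (3n + 4)/(5n + 7) → 3/5.
Thus R = 1/(3/5) = 5/3.

R = 5/3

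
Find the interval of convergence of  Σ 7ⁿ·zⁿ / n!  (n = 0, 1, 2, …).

Apply the ratio test: |a_{n+1}| / |a_n| = 7 · 1/(n+1), which tends to 0 as n → ∞.
The ratio tends to 0 regardless of z, hence R = ∞.

(−∞, ∞)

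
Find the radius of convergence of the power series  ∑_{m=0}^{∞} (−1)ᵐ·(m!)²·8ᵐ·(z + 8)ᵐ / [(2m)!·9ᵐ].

R = 9/2

Apply the ratio test: |a_{m+1}| / |a_m| = (m+1)²/[(2m+1)·(2m+2)] · 8/9, which tends to 2/9 as m → ∞.
Convergence for |z + 8| · 2/9 < 1, i.e. |z + 8| < 9/2. So R = 9/2.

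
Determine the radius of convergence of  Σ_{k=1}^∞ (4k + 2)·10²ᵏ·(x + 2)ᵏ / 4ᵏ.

R = 1/25

By the ratio test, |a_{k+1}/a_k| = [(4(k+1) + 2)/(4k + 2)] · 100/4 → 25.
Hence the series converges for |x + 2| < 1/(25) = 1/25, so the radius of convergence is 1/25.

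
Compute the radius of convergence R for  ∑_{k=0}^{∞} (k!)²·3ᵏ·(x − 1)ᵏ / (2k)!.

R = 4/3

Apply the ratio test: |a_{k+1}| / |a_k| = (k+1)²/[(2k+1)·(2k+2)] · 3, which tends to 3/4 as k → ∞.
Thus R = 1/(3/4) = 4/3.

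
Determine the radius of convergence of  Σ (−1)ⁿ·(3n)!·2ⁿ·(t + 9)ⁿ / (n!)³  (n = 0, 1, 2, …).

Apply the ratio test: |a_{n+1}| / |a_n| = (3n+1)·(3n+2)·(3n+3)/(n+1)³ · 2, which tends to 54 as n → ∞.
The series converges when 54 · |t + 9| < 1, giving R = 1/54.

R = 1/54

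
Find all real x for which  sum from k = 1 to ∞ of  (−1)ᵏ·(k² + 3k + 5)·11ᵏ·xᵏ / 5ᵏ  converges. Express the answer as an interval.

(-5/11, 5/11)

Ratio test: |a_{k+1}/a_k| = [((k+1)² + 3(k+1) + 5)/(k² + 3k + 5)] · 11/5 → 11/5 as k → ∞.
The series converges when 11/5 · |x| < 1, giving R = 5/11.
When x = 5/11, the k-th term does not approach 0; divergence by the term test.
At x = -5/11: the k-th term does not approach 0; divergence by the term test.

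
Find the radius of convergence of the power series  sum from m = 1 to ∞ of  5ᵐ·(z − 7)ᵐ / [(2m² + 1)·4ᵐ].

R = 4/5

Ratio test: |a_{m+1}/a_m| = [(2m² + 1)/(2(m+1)² + 1)] · 5/4 → 5/4 as m → ∞.
Convergence for |z − 7| · 5/4 < 1, i.e. |z − 7| < 4/5. So R = 4/5.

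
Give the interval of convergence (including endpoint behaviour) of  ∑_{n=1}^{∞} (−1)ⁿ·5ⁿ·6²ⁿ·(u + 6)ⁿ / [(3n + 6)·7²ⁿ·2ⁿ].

(-589/90, -491/90]

The ratio of consecutive coefficients is [(3n + 6)/(3(n+1) + 6)] · 5·36/(49·2) → 90/49.
The series converges when 90/49 · |u + 6| < 1, giving R = 49/90.
When u = -491/90, an alternating series whose terms decrease to 0 in absolute value, so it converges by the Leibniz criterion.
At u = -589/90: the terms are asymptotic to a nonzero constant times 1/n, so the series diverges by limit comparison with Σ 1/n.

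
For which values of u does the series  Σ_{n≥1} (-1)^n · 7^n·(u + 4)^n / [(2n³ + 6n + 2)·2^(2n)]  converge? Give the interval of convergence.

[-32/7, -24/7]

By the ratio test, |a_{n+1}/a_n| = [(2n³ + 6n + 2)/(2(n+1)³ + 6(n+1) + 2)] · 7/4 → 7/4.
Convergence for |u + 4| · 7/4 < 1, i.e. |u + 4| < 4/7. So R = 4/7.
Check u = -24/7: absolute convergence follows by limit comparison with Σ 1/n³.
At u = -32/7: absolute convergence follows by limit comparison with Σ 1/n³.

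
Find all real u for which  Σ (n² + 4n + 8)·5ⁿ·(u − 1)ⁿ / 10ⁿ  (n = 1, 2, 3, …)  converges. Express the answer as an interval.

Ratio test: |a_{n+1}/a_n| = [((n+1)² + 4(n+1) + 8)/(n² + 4n + 8)] · 5/10 → 1/2 as n → ∞.
Convergence for |u − 1| · 1/2 < 1, i.e. |u − 1| < 2. So R = 2.
At u = 3: the terms do not tend to 0, so the series diverges.
Endpoint u = -1: the terms do not tend to 0, so the series diverges.

(-1, 3)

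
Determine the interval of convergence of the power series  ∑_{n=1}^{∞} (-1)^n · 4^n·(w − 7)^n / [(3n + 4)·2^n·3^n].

Ratio test: |a_{n+1}/a_n| = [(3n + 4)/(3(n+1) + 4)] · 4/(2·3) → 2/3 as n → ∞.
The series converges when 2/3 · |w − 7| < 1, giving R = 3/2.
When w = 17/2, convergence follows from the alternating series test (terms decrease monotonically to 0).
Check w = 11/2: comparison with the harmonic series Σ 1/n shows the series diverges.

(11/2, 17/2]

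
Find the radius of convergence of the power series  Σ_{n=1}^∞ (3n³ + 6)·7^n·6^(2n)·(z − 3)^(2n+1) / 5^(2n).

Apply the ratio test: |a_{n+1}| / |a_n| = [(3(n+1)³ + 6)/(3n³ + 6)] · 7·36/25, which tends to 252/25 as n → ∞.
Successive powers of (z − 3) differ by 2, so the series converges when |z − 3|² · 252/25 < 1, i.e. |z − 3| < √(25/252). So R = 5√7/42.

R = 5√7/42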